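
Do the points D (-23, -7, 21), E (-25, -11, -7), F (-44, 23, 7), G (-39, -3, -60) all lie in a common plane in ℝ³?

The four points are coplanar iff the 3×3 determinant with rows DE, DF, DG is zero.
Rows: (-2, -4, -28), (-21, 30, -14), (-16, 4, -81).
Expanding along the first row: (-2)(-2374) − (-4)(1477) + (-28)(396) = -432.
Nonzero ⇒ not coplanar.

No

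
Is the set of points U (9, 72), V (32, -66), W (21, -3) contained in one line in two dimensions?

No

UV = (23, -138), UW = (12, -75).
Twice the signed area of △UVW is (23)(-75) − (-138)(12) = -69.
The area is nonzero, so the three points are not collinear.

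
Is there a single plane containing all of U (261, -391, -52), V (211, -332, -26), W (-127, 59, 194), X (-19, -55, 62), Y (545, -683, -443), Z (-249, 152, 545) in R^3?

Yes

The plane through U, V, W has normal n = UV × UW = (2814, 2212, 392) and equation n·P = -150822.
Checking the remaining points: n·X = -150822, n·Y = -150822, n·Z = -150822.
All equal -150822, so all 6 points lie in one plane.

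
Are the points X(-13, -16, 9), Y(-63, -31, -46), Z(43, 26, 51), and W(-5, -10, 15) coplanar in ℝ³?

The four points are coplanar iff the 3×3 determinant with rows XY, XZ, XW is zero.
Rows: (-50, -15, -55), (56, 42, 42), (8, 6, 6).
Expanding along the first row: (-50)(0) − (-15)(0) + (-55)(0) = 0.
Zero determinant ⇒ coplanar.

Yes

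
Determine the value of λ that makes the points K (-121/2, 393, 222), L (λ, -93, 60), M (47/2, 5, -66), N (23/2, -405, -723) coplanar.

203/2

The points are coplanar iff KL · (KM × KN) = 0.
Expanding, this is linear in λ: (136836)λ + (-13888854) = 0.
So λ = 203/2.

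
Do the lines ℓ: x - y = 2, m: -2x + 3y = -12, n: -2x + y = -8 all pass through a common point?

No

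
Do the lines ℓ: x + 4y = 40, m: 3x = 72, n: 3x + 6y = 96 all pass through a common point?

Yes

Lines aᵢx + bᵢy = cᵢ with pairwise distinct directions are concurrent exactly when det[aᵢ bᵢ cᵢ] = 0.
Here the determinant is 0.
It vanishes, so the lines are concurrent at (24, 4).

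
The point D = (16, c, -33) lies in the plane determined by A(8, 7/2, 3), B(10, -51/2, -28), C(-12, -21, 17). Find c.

The plane through A, B, C has equation −(2331/2)x + 592y − 629z = -9139.
Substituting D: (592)c + (2109) = -9139, so c = -19.

-19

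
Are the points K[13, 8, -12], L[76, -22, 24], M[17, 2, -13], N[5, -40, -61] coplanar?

No

A normal to the plane through K, L, M is n = KL × KM = (246, 207, -258).
The plane has equation n·P = 7950. For N: n·N = 8688.
8688 ≠ 7950, so N is off the plane.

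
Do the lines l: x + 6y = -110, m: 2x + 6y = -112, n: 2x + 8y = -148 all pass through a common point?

Yes

Intersecting l and m: solving the 2×2 system gives (x, y) = (-2, -18).
Substitute into n: (2)(-2) + (8)(-18) = -148.
This equals -148, so (-2, -18) lies on all three lines and they are concurrent.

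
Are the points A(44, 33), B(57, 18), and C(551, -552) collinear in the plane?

AB = (13, -15), AC = (507, -585).
Checking proportionality: AC = 39·AB, so the vectors are parallel and the points are collinear.

Yes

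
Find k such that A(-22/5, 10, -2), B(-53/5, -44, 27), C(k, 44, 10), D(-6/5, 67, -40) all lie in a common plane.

66/5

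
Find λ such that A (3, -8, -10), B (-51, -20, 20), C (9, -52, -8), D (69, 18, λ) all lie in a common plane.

Coplanarity ⇔ det[AB; AC; AD] = 0.
Expanding, this is linear in λ: (2448)λ + (117504) = 0.
So λ = -48.

-48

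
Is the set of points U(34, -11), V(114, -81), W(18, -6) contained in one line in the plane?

UV = (80, -70), UW = (-16, 5).
Twice the signed area of △UVW is (80)(5) − (-70)(-16) = -720.
The area is nonzero, so the three points are not collinear.

No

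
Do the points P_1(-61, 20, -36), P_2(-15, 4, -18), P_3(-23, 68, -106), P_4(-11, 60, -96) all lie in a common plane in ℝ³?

Yes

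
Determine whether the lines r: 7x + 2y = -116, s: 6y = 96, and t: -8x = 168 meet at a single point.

No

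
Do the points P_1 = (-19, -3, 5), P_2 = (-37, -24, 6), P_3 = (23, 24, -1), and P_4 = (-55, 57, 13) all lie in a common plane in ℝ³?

A normal to the plane through P_1, P_2, P_3 is n = P_1P_2 × P_1P_3 = (99, -66, 396).
The plane has equation n·P = 297. For P_4: n·P_4 = -4059.
-4059 ≠ 297, so P_4 is off the plane.

No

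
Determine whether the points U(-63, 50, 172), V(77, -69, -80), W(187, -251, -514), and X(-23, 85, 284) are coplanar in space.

Yes

A normal to the plane through U, V, W is n = UV × UW = (5782, 33040, -12390).
The plane has equation n·P = -843346. For X: n·X = -843346.
Equal, so X lies in the plane and all four are coplanar.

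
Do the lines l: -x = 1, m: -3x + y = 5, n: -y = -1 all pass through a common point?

No

The three lines meet at one point iff the augmented coefficient matrix [aᵢ bᵢ cᵢ] has rank < 3, i.e. its determinant vanishes.
Here the determinant is -1.
Nonzero, so no common point exists.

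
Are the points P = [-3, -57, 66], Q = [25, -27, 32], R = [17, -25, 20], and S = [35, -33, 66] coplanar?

A normal to the plane through P, Q, R is n = PQ × PR = (-292, 608, 296).
The plane has equation n·X = -14244. For S: n·S = -10748.
-10748 ≠ -14244, so S is off the plane.

No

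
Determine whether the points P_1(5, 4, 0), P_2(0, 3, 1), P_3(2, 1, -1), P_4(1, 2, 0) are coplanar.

Yes

A normal to the plane through P_1, P_2, P_3 is n = P_1P_2 × P_1P_3 = (4, -8, 12).
The plane has equation n·P = -12. For P_4: n·P_4 = -12.
Equal, so P_4 lies in the plane and all four are coplanar.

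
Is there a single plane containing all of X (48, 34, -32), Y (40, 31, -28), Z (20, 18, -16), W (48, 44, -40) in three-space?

No

The four points are coplanar iff the 3×3 determinant with rows XY, XZ, XW is zero.
Rows: (-8, -3, 4), (-28, -16, 16), (0, 10, -8).
Expanding along the first row: (-8)(-32) − (-3)(224) + (4)(-280) = -192.
Nonzero ⇒ not coplanar.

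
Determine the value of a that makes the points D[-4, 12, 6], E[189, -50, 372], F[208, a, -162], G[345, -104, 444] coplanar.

-66

Normal to plane DEG: n = (15300, 43200, -750); plane equation n·P = 452700.
Requiring n·F = 452700: (43200)a + (3303900) = 452700.
So a = -66.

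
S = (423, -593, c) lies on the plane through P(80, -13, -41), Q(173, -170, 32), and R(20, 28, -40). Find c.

Coplanarity requires PQ · (PR × PS) = 0.
PQ = (93, -157, 73), PR = (-60, 41, 1); the triple product is linear in c with coefficient -5607 and constant term 1284003.
Setting it to zero: c = 229.

229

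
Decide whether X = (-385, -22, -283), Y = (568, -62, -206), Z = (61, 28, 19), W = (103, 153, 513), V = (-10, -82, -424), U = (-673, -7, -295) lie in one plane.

The plane through X, Y, Z has normal n = XY × XZ = (-15930, -253464, 65490) and equation n·P = -6824412.
Checking the remaining points: n·W = -6824412, n·V = -6824412, n·U = -6824412.
All equal -6824412, so all 6 points lie in one plane.

Yes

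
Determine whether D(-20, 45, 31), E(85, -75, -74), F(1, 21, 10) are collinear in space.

Yes

DE = (105, -120, -105), DF = (21, -24, -21).
Each component of DF is 1/5 times the corresponding component of DE, so DF = 1/5·DE and the points are collinear.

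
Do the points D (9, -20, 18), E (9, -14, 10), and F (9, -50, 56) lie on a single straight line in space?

DE = (0, 6, -8), DF = (0, -30, 38).
Comparing components 2 and 3: (6)(38) − (-8)(-30) = -12 ≠ 0, so DE and DF are not parallel and the points are not collinear.

No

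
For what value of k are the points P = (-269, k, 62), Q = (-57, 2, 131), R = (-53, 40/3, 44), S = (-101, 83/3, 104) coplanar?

Coplanarity ⇔ det[PQ; PR; PS] = 0.
Expanding, this is linear in k: (-3936)k + (457888) = 0.
So k = 349/3.

349/3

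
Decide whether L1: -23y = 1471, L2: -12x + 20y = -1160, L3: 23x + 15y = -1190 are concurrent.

No

Intersecting L1 and L2: solving the 2×2 system gives (x, y) = (-685/69, -1471/23).
Substitute into L3: (23)(-685/69) + (15)(-1471/23) = -81950/69.
But L3 requires -1190 ≠ -81950/69, so the three lines have no common point.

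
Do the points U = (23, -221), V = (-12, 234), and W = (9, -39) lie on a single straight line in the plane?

UV = (-35, 455), UW = (-14, 182).
Checking proportionality: UW = 2/5·UV, so the vectors are parallel and the points are collinear.

Yes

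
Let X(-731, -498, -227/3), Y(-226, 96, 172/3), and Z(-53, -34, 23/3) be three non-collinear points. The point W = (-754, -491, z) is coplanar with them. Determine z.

-72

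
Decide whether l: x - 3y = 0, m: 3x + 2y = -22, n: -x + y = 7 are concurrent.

Intersecting l and m: solving the 2×2 system gives (x, y) = (-6, -2).
Substitute into n: (-1)(-6) + (1)(-2) = 4.
But n requires 7 ≠ 4, so the three lines have no common point.

No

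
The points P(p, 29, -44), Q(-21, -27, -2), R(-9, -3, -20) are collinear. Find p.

7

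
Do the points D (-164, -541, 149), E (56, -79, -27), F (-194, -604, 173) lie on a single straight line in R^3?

DE = (220, 462, -176), DF = (-30, -63, 24).
Each component of DF is -3/22 times the corresponding component of DE, so DF = -3/22·DE and the points are collinear.

Yes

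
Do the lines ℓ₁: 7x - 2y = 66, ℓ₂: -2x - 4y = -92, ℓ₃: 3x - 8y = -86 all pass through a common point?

Lines aᵢx + bᵢy = cᵢ with pairwise distinct directions are concurrent exactly when det[aᵢ bᵢ cᵢ] = 0.
Here the determinant is 0.
It vanishes, so the lines are concurrent at (14, 16).

Yes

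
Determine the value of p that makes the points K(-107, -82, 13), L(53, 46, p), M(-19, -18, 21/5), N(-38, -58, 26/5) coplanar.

Normal to plane KMN: n = (-288, 396/5, -2304); plane equation n·P = -28152/5.
Requiring n·L = -28152/5: (-2304)p + (-58104/5) = -28152/5.
So p = -13/5.

-13/5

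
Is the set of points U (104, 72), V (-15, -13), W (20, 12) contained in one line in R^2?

UV = (-119, -85), UW = (-84, -60).
det[UV; UW] = (-119)(-60) − (-85)(-84) = 0.
The determinant is zero, so the points are collinear.

Yes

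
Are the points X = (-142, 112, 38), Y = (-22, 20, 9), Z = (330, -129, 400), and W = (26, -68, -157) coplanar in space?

No

The four points are coplanar iff the 3×3 determinant with rows XY, XZ, XW is zero.
Rows: (120, -92, -29), (472, -241, 362), (168, -180, -195).
Expanding along the first row: (120)(112155) − (-92)(-152856) + (-29)(-44472) = 685536.
Nonzero ⇒ not coplanar.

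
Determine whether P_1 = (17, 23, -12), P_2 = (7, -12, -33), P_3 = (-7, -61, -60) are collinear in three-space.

No

P_1P_2 = (-10, -35, -21), P_1P_3 = (-24, -84, -48).
P_1P_2 × P_1P_3 = (-84, 24, 0).
The cross product is nonzero, so the points do not lie on one line.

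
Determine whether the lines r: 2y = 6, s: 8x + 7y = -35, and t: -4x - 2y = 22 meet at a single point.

Yes

Lines aᵢx + bᵢy = cᵢ with pairwise distinct directions are concurrent exactly when det[aᵢ bᵢ cᵢ] = 0.
Here the determinant is 0.
It vanishes, so the lines are concurrent at (-7, 3).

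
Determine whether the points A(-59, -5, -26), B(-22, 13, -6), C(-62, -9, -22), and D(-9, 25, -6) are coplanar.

The four points are coplanar iff the 3×3 determinant with rows AB, AC, AD is zero.
Rows: (37, 18, 20), (-3, -4, 4), (50, 30, 20).
Expanding along the first row: (37)(-200) − (18)(-260) + (20)(110) = -520.
Nonzero ⇒ not coplanar.

No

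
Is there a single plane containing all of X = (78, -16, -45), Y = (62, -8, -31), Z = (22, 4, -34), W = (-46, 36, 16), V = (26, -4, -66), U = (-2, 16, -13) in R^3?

Yes

The plane through X, Y, Z has normal n = XY × XZ = (-192, -608, 128) and equation n·P = -11008.
Checking the remaining points: n·W = -11008, n·V = -11008, n·U = -11008.
All equal -11008, so all 6 points lie in one plane.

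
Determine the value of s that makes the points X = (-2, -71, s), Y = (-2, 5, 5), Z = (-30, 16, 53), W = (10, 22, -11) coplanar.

Coplanarity ⇔ det[XY; XZ; XW] = 0.
Expanding, this is linear in s: (608)s + (6688) = 0.
So s = -11.

-11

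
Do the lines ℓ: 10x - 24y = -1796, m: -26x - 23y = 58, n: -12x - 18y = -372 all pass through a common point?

Intersecting ℓ and m: solving the 2×2 system gives (x, y) = (-50, 54).
Substitute into n: (-12)(-50) + (-18)(54) = -372.
This equals -372, so (-50, 54) lies on all three lines and they are concurrent.

Yes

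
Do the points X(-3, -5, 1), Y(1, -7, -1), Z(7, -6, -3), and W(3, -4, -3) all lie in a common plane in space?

A normal to the plane through X, Y, Z is n = XY × XZ = (6, -4, 16).
The plane has equation n·P = 18. For W: n·W = -14.
-14 ≠ 18, so W is off the plane.

No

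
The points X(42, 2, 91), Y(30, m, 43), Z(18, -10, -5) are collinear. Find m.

-4

Direction XZ = (-24, -12, -96). From the x-coordinate of Y, the parameter along the line is τ = (30 − 42)/(-24) = 1/2.
Then m = 2 + 1/2·(-12) = -4.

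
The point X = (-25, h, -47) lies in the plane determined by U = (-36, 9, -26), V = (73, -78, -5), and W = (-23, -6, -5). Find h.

6

The plane through U, V, W has equation −1512x − 2016y − 504z = 49392.
Substituting X: (-2016)h + (61488) = 49392, so h = 6.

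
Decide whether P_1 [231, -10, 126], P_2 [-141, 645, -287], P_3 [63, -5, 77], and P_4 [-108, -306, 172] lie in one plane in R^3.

With P_1 as base: P_1P_2 = (-372, 655, -413), P_1P_3 = (-168, 5, -49), P_1P_4 = (-339, -296, 46).
P_1P_3 × P_1P_4 = (-14274, 24339, 51423).
P_1P_2 · (P_1P_3 × P_1P_4) = 14274.
Since 14274 ≠ 0, the four points are not coplanar.

No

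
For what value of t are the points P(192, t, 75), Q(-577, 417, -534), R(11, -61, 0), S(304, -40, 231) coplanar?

The points are coplanar iff PQ · (PR × PS) = 0.
Expanding, this is linear in t: (-20634)t + (9326568) = 0.
So t = 452.

452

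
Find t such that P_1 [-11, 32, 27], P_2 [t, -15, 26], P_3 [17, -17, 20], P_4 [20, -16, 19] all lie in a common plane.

Normal to plane P_1P_3P_4: n = (56, 7, 175); plane equation n·P = 4333.
Requiring n·P_2 = 4333: (56)t + (4445) = 4333.
So t = -2.

-2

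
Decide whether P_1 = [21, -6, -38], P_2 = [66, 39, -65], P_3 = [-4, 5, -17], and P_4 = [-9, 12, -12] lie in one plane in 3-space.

With P_1 as base: P_1P_2 = (45, 45, -27), P_1P_3 = (-25, 11, 21), P_1P_4 = (-30, 18, 26).
P_1P_3 × P_1P_4 = (-92, 20, -120).
P_1P_2 · (P_1P_3 × P_1P_4) = 0.
The scalar triple product vanishes, so the four points are coplanar.

Yes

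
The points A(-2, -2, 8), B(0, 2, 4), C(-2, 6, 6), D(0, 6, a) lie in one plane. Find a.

3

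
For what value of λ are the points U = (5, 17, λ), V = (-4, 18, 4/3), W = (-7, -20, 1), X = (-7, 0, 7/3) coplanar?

The points are coplanar iff UV · (UW × UX) = 0.
Expanding, this is linear in λ: (60)λ + (320) = 0.
So λ = -16/3.

-16/3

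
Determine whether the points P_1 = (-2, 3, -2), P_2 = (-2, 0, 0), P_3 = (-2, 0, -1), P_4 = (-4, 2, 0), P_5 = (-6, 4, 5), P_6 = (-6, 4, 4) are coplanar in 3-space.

The plane through P_1, P_2, P_3 has normal n = P_1P_2 × P_1P_3 = (3, 0, 0) and equation n·P = -6.
Checking the remaining points: n·P_4 = -12, n·P_5 = -18, n·P_6 = -18.
Since n·P_4 = -12 ≠ -6, P_4 is off the plane and the points are not all coplanar.

No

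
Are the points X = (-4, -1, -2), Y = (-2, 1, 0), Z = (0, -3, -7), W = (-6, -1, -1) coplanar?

Yes

With X as base: XY = (2, 2, 2), XZ = (4, -2, -5), XW = (-2, 0, 1).
XZ × XW = (-2, 6, -4).
XY · (XZ × XW) = 0.
The scalar triple product vanishes, so the four points are coplanar.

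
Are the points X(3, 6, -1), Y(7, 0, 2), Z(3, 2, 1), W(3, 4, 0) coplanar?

Yes

With X as base: XY = (4, -6, 3), XZ = (0, -4, 2), XW = (0, -2, 1).
XZ × XW = (0, 0, 0).
XY · (XZ × XW) = 0.
The scalar triple product vanishes, so the four points are coplanar.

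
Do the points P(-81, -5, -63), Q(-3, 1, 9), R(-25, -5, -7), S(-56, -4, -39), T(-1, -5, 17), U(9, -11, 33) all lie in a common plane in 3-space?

The plane through P, Q, R has normal n = PQ × PR = (336, -336, -336) and equation n·X = -4368.
Checking the remaining points: n·S = -4368, n·T = -4368, n·U = -4368.
All equal -4368, so all 6 points lie in one plane.

Yes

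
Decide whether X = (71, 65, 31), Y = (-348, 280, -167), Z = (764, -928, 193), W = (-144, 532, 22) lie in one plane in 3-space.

Yes

A normal to the plane through X, Y, Z is n = XY × XZ = (-161784, -69336, 267072).
The plane has equation n·P = -7714272. For W: n·W = -7714272.
Equal, so W lies in the plane and all four are coplanar.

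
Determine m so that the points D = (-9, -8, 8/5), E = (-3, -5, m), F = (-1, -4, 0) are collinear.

2/5

Direction DF = (8, 4, -8/5). From the x-coordinate of E, the parameter along the line is τ = (-3 − (-9))/8 = 3/4.
Then m = 8/5 + 3/4·(-8/5) = 2/5.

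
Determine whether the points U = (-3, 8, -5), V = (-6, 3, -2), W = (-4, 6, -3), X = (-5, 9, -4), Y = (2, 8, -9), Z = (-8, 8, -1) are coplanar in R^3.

The plane through U, V, W has normal n = UV × UW = (-4, 3, 1) and equation n·P = 31.
Checking the remaining points: n·X = 43, n·Y = 7, n·Z = 55.
Since n·X = 43 ≠ 31, X is off the plane and the points are not all coplanar.

No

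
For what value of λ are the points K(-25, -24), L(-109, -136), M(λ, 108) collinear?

The three points are collinear iff det[KL; KM] = 0.
This determinant is linear in λ: (112)λ + (-8288) = 0, so λ = 74.

74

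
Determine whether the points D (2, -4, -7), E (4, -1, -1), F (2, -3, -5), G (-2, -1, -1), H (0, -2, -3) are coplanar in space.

Yes

The plane through D, E, F has normal n = DE × DF = (0, -4, 2) and equation n·P = 2.
Checking the remaining points: n·G = 2, n·H = 2.
All equal 2, so all 5 points lie in one plane.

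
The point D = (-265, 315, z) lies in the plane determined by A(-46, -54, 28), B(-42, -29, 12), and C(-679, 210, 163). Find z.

The plane through A, B, C has equation 7599x + 9588y + 16881z = -394638.
Substituting D: (16881)z + (1006485) = -394638, so z = -83.

-83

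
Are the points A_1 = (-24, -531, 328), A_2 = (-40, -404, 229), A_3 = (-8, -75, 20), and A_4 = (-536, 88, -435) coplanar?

Yes

A normal to the plane through A_1, A_2, A_3 is n = A_1A_2 × A_1A_3 = (6028, -6512, -9328).
The plane has equation n·P = 253616. For A_4: n·A_4 = 253616.
Equal, so A_4 lies in the plane and all four are coplanar.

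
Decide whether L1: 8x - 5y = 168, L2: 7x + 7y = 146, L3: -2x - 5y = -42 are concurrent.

The three lines meet at one point iff the augmented coefficient matrix [aᵢ bᵢ cᵢ] has rank < 3, i.e. its determinant vanishes.
Here the determinant is -50.
Nonzero, so no common point exists.

No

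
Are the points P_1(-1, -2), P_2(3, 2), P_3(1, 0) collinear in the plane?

Yes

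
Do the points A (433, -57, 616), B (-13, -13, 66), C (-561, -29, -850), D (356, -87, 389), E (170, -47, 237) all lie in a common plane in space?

No

The plane through A, B, C has normal n = AB × AC = (-49104, -107136, 31248) and equation n·P = 4093488.
Checking the remaining points: n·D = 3995280, n·E = 4093488.
Since n·D = 3995280 ≠ 4093488, D is off the plane and the points are not all coplanar.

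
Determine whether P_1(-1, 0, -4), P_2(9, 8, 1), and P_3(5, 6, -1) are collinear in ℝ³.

No

P_1P_2 = (10, 8, 5), P_1P_3 = (6, 6, 3).
Comparing components 2 and 3: (8)(3) − (5)(6) = -6 ≠ 0, so P_1P_2 and P_1P_3 are not parallel and the points are not collinear.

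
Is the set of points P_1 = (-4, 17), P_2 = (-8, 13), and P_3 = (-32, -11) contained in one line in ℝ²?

P_1P_2 = (-4, -4), P_1P_3 = (-28, -28).
det[P_1P_2; P_1P_3] = (-4)(-28) − (-4)(-28) = 0.
The determinant is zero, so the points are collinear.

Yes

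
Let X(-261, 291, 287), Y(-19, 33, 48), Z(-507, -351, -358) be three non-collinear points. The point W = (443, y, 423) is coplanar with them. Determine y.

387

The plane through X, Y, Z has equation 12972x + 214884y − 218832z = -3659232.
Substituting W: (214884)y + (-86819340) = -3659232, so y = 387.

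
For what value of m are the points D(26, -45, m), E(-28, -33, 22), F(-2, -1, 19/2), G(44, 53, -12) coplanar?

29/2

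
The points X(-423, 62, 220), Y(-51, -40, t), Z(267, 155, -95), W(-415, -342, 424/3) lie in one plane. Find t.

Normal to plane XZW: n = (-134576, 51760, -279504); plane equation n·P = -1356112.
Requiring n·Y = -1356112: (-279504)t + (4792976) = -1356112.
So t = 22.

22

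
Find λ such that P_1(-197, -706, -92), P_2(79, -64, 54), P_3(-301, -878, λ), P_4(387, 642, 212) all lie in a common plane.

-114

Normal to plane P_1P_2P_4: n = (-1640, 1360, -2880); plane equation n·P = -372120.
Requiring n·P_3 = -372120: (-2880)λ + (-700440) = -372120.
So λ = -114.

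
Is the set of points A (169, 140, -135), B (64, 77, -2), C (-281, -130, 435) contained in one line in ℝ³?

Yes

AB = (-105, -63, 133), AC = (-450, -270, 570).
AB × AC = (0, 0, 0).
The cross product vanishes, so the three points are collinear.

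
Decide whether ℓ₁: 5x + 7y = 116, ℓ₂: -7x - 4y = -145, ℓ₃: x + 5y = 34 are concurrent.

Yes

Lines aᵢx + bᵢy = cᵢ with pairwise distinct directions are concurrent exactly when det[aᵢ bᵢ cᵢ] = 0.
Here the determinant is 0.
It vanishes, so the lines are concurrent at (19, 3).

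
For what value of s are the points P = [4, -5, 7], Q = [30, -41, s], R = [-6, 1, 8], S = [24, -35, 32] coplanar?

35

The points are coplanar iff PQ · (PR × PS) = 0.
Expanding, this is linear in s: (180)s + (-6300) = 0.
So s = 35.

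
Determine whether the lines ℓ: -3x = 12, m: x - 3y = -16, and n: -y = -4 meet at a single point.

Yes

Intersecting ℓ and m: solving the 2×2 system gives (x, y) = (-4, 4).
Substitute into n: (0)(-4) + (-1)(4) = -4.
This equals -4, so (-4, 4) lies on all three lines and they are concurrent.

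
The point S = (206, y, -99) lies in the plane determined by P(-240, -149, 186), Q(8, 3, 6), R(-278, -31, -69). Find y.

105

A normal to the plane is n = PQ × PR = (-17520, 70080, 35040).
S lies in the plane iff n · PS = 0.
This gives (70080)y + (-7358400) = 0, so y = 105.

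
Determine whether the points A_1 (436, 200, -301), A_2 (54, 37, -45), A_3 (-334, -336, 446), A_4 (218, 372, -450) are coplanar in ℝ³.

A normal to the plane through A_1, A_2, A_3 is n = A_1A_2 × A_1A_3 = (15455, 88234, 79242).
The plane has equation n·P = 533338. For A_4: n·A_4 = 533338.
Equal, so A_4 lies in the plane and all four are coplanar.

Yes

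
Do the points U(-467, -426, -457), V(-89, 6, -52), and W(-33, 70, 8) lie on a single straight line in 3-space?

Yes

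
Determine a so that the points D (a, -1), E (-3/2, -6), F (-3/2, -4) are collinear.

Collinearity: (D − E) must be parallel to (F − E) = (0, 2).
Cross-multiplying the components: (a − (-3/2))·(2) = (5)·(0).
Solving gives a = -3/2.

-3/2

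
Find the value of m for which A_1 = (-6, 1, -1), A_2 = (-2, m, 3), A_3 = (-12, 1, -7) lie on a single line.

Direction A_1A_3 = (-6, 0, -6). From the x-coordinate of A_2, the parameter along the line is τ = (-2 − (-6))/(-6) = -2/3.
Then m = 1 + (-2/3)·(0) = 1.

1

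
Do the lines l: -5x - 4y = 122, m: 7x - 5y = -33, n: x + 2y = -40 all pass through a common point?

Yes

Intersecting l and m: solving the 2×2 system gives (x, y) = (-14, -13).
Substitute into n: (1)(-14) + (2)(-13) = -40.
This equals -40, so (-14, -13) lies on all three lines and they are concurrent.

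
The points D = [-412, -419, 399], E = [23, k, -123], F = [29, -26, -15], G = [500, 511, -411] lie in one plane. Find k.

-320

Normal to plane DFG: n = (66690, -20358, 51714); plane equation n·P = 1687608.
Requiring n·E = 1687608: (-20358)k + (-4826952) = 1687608.
So k = -320.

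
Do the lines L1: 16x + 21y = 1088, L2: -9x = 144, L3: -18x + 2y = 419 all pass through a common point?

No

Intersecting L1 and L2: solving the 2×2 system gives (x, y) = (-16, 64).
Substitute into L3: (-18)(-16) + (2)(64) = 416.
But L3 requires 419 ≠ 416, so the three lines have no common point.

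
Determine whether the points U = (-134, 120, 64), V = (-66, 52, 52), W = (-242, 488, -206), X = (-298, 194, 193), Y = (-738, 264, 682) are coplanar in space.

Yes

The plane through U, V, W has normal n = UV × UW = (22776, 19656, 17680) and equation n·P = 438256.
Checking the remaining points: n·X = 438256, n·Y = 438256.
All equal 438256, so all 5 points lie in one plane.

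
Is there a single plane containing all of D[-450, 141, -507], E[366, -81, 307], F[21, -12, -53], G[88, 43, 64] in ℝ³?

The four points are coplanar iff the 3×3 determinant with rows DE, DF, DG is zero.
Rows: (816, -222, 814), (471, -153, 454), (538, -98, 571).
Expanding along the first row: (816)(-42871) − (-222)(24689) + (814)(36156) = -70794.
Nonzero ⇒ not coplanar.

No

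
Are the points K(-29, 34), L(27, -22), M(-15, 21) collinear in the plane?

KL = (56, -56), KM = (14, -13).
det[KL; KM] = (56)(-13) − (-56)(14) = 56.
The determinant is nonzero, so they are not collinear.

No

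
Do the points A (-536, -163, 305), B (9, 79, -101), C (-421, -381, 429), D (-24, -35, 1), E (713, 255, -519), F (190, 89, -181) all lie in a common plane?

Yes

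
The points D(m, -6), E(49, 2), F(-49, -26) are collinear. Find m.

The three points are collinear iff det[DE; DF] = 0.
This determinant is linear in m: (28)m + (-588) = 0, so m = 21.

21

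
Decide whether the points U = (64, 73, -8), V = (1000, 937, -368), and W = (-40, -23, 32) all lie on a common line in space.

Yes

UV = (936, 864, -360), UW = (-104, -96, 40).
Each component of UW is -1/9 times the corresponding component of UV, so UW = -1/9·UV and the points are collinear.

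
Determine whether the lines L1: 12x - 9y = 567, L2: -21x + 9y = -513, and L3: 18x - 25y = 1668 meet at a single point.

Intersecting L1 and L2: solving the 2×2 system gives (x, y) = (-6, -71).
Substitute into L3: (18)(-6) + (-25)(-71) = 1667.
But L3 requires 1668 ≠ 1667, so the three lines have no common point.

No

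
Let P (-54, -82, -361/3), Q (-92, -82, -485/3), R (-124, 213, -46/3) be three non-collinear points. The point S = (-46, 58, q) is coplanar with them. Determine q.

-77/3

The plane through P, Q, R has equation (36580/3)x + (20650/3)y − 11210z = 378190/3.
Substituting S: (-11210)q + (-161660) = 378190/3, so q = -77/3.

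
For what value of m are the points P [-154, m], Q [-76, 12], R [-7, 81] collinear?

-66

Collinearity: (P − Q) must be parallel to (R − Q) = (69, 69).
Cross-multiplying the components: (m − 12)·(69) = (-78)·(69).
Solving gives m = -66.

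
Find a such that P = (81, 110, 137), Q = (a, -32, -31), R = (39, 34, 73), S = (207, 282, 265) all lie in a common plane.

Normal to plane PRS: n = (1280, -2688, 2352); plane equation n·X = 130224.
Requiring n·Q = 130224: (1280)a + (13104) = 130224.
So a = 183/2.

183/2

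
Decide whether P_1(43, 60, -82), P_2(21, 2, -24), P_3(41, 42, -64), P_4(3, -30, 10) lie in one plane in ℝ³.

The four points are coplanar iff the 3×3 determinant with rows P_1P_2, P_1P_3, P_1P_4 is zero.
Rows: (-22, -58, 58), (-2, -18, 18), (-40, -90, 92).
Expanding along the first row: (-22)(-36) − (-58)(536) + (58)(-540) = 560.
Nonzero ⇒ not coplanar.

No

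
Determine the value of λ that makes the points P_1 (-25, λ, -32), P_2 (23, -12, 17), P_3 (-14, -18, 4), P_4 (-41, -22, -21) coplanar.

-19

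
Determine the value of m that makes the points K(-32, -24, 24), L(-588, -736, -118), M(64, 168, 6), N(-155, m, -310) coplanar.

310

The points are coplanar iff KL · (KM × KN) = 0.
Expanding, this is linear in m: (-23640)m + (7328400) = 0.
So m = 310.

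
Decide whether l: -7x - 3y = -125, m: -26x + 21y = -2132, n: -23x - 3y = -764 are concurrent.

No

Intersecting l and m: solving the 2×2 system gives (x, y) = (3007/75, -11674/225).
Substitute into n: (-23)(3007/75) + (-3)(-11674/225) = -57487/75.
But n requires -764 ≠ -57487/75, so the three lines have no common point.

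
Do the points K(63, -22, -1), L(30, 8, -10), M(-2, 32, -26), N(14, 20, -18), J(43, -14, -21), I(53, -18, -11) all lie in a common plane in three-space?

The plane through K, L, M has normal n = KL × KM = (-264, -240, 168) and equation n·P = -11520.
Checking the remaining points: n·N = -11520, n·J = -11520, n·I = -11520.
All equal -11520, so all 6 points lie in one plane.

Yes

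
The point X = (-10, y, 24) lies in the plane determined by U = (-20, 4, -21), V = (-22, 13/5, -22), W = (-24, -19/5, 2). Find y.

Coplanarity requires UV · (UW × UX) = 0.
UV = (-2, -7/5, -1), UW = (-4, -39/5, 23); the triple product is linear in y with coefficient 50 and constant term -150.
Setting it to zero: y = 3.

3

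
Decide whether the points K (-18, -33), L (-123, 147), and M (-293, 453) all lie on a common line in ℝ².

No

KL = (-105, 180), KM = (-275, 486).
det[KL; KM] = (-105)(486) − (180)(-275) = -1530.
The determinant is nonzero, so they are not collinear.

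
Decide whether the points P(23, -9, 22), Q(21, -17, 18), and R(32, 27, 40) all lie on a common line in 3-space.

Yes

PQ = (-2, -8, -4), PR = (9, 36, 18).
Each component of PR is -9/2 times the corresponding component of PQ, so PR = -9/2·PQ and the points are collinear.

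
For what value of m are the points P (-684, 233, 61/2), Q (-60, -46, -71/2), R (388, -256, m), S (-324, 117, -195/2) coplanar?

-127/2

Coplanarity ⇔ det[PQ; PR; PS] = 0.
Expanding, this is linear in m: (-28056)m + (-1781556) = 0.
So m = -127/2.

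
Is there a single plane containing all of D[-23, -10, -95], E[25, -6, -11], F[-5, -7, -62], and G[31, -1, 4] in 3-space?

A normal to the plane through D, E, F is n = DE × DF = (-120, -72, 72).
The plane has equation n·P = -3360. For G: n·G = -3360.
Equal, so G lies in the plane and all four are coplanar.

Yes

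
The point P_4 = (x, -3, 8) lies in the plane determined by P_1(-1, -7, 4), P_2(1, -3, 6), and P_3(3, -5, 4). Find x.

The plane through P_1, P_2, P_3 has equation −4x + 8y − 12z = -100.
Substituting P_4: (-4)x + (-120) = -100, so x = -5.

-5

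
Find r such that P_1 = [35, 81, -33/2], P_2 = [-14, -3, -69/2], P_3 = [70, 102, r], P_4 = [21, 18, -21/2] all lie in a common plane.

Normal to plane P_1P_2P_4: n = (-1638, 546, 1911); plane equation n·P = -89271/2.
Requiring n·P_3 = -89271/2: (1911)r + (-58968) = -89271/2.
So r = 15/2.

15/2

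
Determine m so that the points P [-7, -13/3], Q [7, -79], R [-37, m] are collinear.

The three points are collinear iff det[PQ; PR] = 0.
This determinant is linear in m: (14)m + (-6538/3) = 0, so m = 467/3.

467/3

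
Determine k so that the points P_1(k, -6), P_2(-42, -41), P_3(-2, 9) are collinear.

Collinearity: (P_1 − P_2) must be parallel to (P_3 − P_2) = (40, 50).
Cross-multiplying the components: (k − (-42))·(50) = (35)·(40).
Solving gives k = -14.

-14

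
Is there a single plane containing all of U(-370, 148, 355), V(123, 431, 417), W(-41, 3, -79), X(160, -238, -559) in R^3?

The four points are coplanar iff the 3×3 determinant with rows UV, UW, UX is zero.
Rows: (493, 283, 62), (329, -145, -434), (530, -386, -914).
Expanding along the first row: (493)(-34994) − (283)(-70686) + (62)(-50144) = -356832.
Nonzero ⇒ not coplanar.

No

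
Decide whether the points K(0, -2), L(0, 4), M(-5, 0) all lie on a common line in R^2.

No

KL = (0, 6), KM = (-5, 2).
det[KL; KM] = (0)(2) − (6)(-5) = 30.
The determinant is nonzero, so they are not collinear.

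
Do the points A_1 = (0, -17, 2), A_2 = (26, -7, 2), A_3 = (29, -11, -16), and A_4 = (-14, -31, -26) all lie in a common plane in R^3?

No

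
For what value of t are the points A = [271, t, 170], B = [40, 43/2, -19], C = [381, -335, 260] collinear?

-220

Direction BC = (341, -713/2, 279). From the x-coordinate of A, the parameter along the line is τ = (271 − 40)/341 = 21/31.
Then t = 43/2 + 21/31·(-713/2) = -220.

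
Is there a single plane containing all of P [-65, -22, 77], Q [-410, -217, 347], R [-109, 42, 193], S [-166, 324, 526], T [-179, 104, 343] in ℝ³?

The plane through P, Q, R has normal n = PQ × PR = (-39900, 28140, -30660) and equation n·X = -386400.
Checking the remaining points: n·S = -386400, n·T = -447720.
Since n·T = -447720 ≠ -386400, T is off the plane and the points are not all coplanar.

No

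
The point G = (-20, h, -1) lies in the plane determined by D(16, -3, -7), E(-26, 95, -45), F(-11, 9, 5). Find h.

Coplanarity requires DE · (DF × DG) = 0.
DE = (-42, 98, -38), DF = (-27, 12, 12); the triple product is linear in h with coefficient 1530 and constant term -41310.
Setting it to zero: h = 27.

27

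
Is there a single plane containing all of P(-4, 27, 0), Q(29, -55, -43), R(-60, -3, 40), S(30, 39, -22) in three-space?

With P as base: PQ = (33, -82, -43), PR = (-56, -30, 40), PS = (34, 12, -22).
PR × PS = (180, 128, 348).
PQ · (PR × PS) = -19520.
Since -19520 ≠ 0, the four points are not coplanar.

No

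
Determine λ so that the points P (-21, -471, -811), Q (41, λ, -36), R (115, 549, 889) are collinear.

Collinearity requires PQ × PR = 0; each component is linear in λ.
The x-component gives (1700)λ + (10200) = 0, so λ = -6.
The remaining components then also vanish.

-6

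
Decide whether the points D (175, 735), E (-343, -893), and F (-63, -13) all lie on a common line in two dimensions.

Yes

DE = (-518, -1628), DF = (-238, -748).
Checking proportionality: DF = 17/37·DE, so the vectors are parallel and the points are collinear.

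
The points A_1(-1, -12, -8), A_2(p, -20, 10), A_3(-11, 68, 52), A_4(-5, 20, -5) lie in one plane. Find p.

The points are coplanar iff A_1A_2 · (A_1A_3 × A_1A_4) = 0.
Expanding, this is linear in p: (-1680)p + (0) = 0.
So p = 0.

0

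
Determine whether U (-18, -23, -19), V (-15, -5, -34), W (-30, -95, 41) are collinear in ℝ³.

UV = (3, 18, -15), UW = (-12, -72, 60).
Each component of UW is -4 times the corresponding component of UV, so UW = -4·UV and the points are collinear.

Yes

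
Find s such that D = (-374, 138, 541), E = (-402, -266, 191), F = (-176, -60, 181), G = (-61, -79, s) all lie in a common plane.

61

Normal to plane DEF: n = (76140, -79380, 85536); plane equation n·P = 6844176.
Requiring n·G = 6844176: (85536)s + (1626480) = 6844176.
So s = 61.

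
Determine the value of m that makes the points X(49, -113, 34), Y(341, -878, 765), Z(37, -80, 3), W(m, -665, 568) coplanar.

Normal to plane XYZ: n = (-408, 280, 456); plane equation n·P = -36128.
Requiring n·W = -36128: (-408)m + (72808) = -36128.
So m = 267.

267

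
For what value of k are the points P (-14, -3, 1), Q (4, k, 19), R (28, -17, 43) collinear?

Direction PR = (42, -14, 42). From the x-coordinate of Q, the parameter along the line is τ = (4 − (-14))/42 = 3/7.
Then k = (-3) + 3/7·(-14) = -9.

-9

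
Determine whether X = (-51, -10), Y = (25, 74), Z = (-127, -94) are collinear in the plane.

XY = (76, 84), XZ = (-76, -84).
Checking proportionality: XZ = -1·XY, so the vectors are parallel and the points are collinear.

Yes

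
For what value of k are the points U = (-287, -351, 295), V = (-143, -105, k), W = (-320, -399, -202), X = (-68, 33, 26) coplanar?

Normal to plane UWX: n = (203760, -117720, -2160); plane equation n·P = -17796600.
Requiring n·V = -17796600: (-2160)k + (-16777080) = -17796600.
So k = 472.

472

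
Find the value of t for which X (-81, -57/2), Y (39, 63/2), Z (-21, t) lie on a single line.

3/2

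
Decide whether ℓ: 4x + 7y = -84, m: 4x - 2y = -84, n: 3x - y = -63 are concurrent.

Yes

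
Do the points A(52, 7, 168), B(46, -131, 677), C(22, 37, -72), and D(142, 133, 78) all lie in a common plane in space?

No

A normal to the plane through A, B, C is n = AB × AC = (17850, -16710, -4320).
The plane has equation n·P = 85470. For D: n·D = -24690.
-24690 ≠ 85470, so D is off the plane.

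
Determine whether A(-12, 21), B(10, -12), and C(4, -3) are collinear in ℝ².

Yes

AB = (22, -33), AC = (16, -24).
det[AB; AC] = (22)(-24) − (-33)(16) = 0.
The determinant is zero, so the points are collinear.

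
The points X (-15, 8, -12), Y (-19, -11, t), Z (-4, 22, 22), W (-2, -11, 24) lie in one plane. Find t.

The points are coplanar iff XY · (XZ × XW) = 0.
Expanding, this is linear in t: (-391)t + (-10166) = 0.
So t = -26.

-26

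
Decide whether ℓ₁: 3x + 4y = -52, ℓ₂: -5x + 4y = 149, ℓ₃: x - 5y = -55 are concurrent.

Intersecting ℓ₁ and ℓ₂: solving the 2×2 system gives (x, y) = (-201/8, 187/32).
Substitute into ℓ₃: (1)(-201/8) + (-5)(187/32) = -1739/32.
But ℓ₃ requires -55 ≠ -1739/32, so the three lines have no common point.

No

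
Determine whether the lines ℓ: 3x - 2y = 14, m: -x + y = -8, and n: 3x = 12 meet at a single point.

No

Lines aᵢx + bᵢy = cᵢ with pairwise distinct directions are concurrent exactly when det[aᵢ bᵢ cᵢ] = 0.
Here the determinant is 18.
Nonzero, so no common point exists.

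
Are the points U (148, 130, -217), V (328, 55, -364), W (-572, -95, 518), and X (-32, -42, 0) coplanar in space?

No

With U as base: UV = (180, -75, -147), UW = (-720, -225, 735), UX = (-180, -172, 217).
UW × UX = (77595, 23940, 83340).
UV · (UW × UX) = -79380.
Since -79380 ≠ 0, the four points are not coplanar.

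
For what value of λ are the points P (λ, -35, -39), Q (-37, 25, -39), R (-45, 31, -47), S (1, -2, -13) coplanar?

The points are coplanar iff PQ · (PR × PS) = 0.
Expanding, this is linear in λ: (60)λ + (-3540) = 0.
So λ = 59.

59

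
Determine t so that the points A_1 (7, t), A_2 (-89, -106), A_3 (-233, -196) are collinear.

Collinearity: (A_1 − A_2) must be parallel to (A_3 − A_2) = (-144, -90).
Cross-multiplying the components: (t − (-106))·(-144) = (96)·(-90).
Solving gives t = -46.

-46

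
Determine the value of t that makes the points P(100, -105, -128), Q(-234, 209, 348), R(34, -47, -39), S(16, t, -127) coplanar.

Coplanarity ⇔ det[PQ; PR; PS] = 0.
Expanding, this is linear in t: (-1690)t + (-204490) = 0.
So t = -121.

-121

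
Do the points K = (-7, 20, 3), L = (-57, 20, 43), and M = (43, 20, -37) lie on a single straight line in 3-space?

KL = (-50, 0, 40), KM = (50, 0, -40).
Each component of KM is -1 times the corresponding component of KL, so KM = -1·KL and the points are collinear.

Yes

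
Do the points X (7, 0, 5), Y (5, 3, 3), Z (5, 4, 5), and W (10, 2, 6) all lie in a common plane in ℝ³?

No

A normal to the plane through X, Y, Z is n = XY × XZ = (8, 4, -2).
The plane has equation n·P = 46. For W: n·W = 76.
76 ≠ 46, so W is off the plane.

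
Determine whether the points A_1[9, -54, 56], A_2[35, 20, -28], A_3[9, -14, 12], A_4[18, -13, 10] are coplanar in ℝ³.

The four points are coplanar iff the 3×3 determinant with rows A_1A_2, A_1A_3, A_1A_4 is zero.
Rows: (26, 74, -84), (0, 40, -44), (9, 41, -46).
Expanding along the first row: (26)(-36) − (74)(396) + (-84)(-360) = 0.
Zero determinant ⇒ coplanar.

Yes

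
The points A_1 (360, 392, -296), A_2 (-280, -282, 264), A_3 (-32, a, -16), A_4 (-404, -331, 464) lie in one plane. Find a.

Normal to plane A_1A_2A_4: n = (-107360, 58560, -52216); plane equation n·P = -238144.
Requiring n·A_3 = -238144: (58560)a + (4270976) = -238144.
So a = -77.

-77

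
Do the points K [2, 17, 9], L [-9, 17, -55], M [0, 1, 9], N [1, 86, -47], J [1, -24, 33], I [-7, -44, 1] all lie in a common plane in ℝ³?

The plane through K, L, M has normal n = KL × KM = (-1024, 128, 176) and equation n·P = 1712.
Checking the remaining points: n·N = 1712, n·J = 1712, n·I = 1712.
All equal 1712, so all 6 points lie in one plane.

Yes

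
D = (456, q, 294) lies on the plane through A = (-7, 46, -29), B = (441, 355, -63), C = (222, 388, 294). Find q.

559

Coplanarity requires AB · (AC × AD) = 0.
AB = (448, 309, -34), AC = (229, 342, 323); the triple product is linear in q with coefficient -152490 and constant term 85241910.
Setting it to zero: q = 559.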